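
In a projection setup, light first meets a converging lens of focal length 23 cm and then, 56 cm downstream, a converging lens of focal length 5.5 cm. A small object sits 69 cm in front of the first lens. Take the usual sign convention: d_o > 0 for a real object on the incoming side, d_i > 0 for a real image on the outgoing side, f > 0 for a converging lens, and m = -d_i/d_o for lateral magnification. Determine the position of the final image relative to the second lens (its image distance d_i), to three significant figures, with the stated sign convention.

First lens: d_i1 = 1/(1/23 - 1/69) = 34.500 cm.
The intermediate image is 34.500 cm to the right of lens 1, so d_o2 = L - d_i1 = 56 - 34.500 = 21.500 cm.
Second lens: d_i2 = 1/(1/5.5 - 1/(21.500)) = 7.391 cm.

7.39 cm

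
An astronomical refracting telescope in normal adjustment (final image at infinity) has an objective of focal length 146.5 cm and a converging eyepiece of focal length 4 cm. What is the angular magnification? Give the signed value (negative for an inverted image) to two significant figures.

-37

M = -f_obj/f_eye = -146.5/(4) = -36.625.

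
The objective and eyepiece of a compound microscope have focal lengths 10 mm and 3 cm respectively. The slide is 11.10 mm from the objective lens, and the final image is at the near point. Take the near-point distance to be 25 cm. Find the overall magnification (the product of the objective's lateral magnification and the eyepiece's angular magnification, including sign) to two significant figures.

Convert to cm: f_obj = 10 mm = 1 cm; d_o = 11.10 mm = 1.11 cm.
Objective: 1/d_i = 1/f_obj - 1/d_o = 1/1 - 1/1.11 = 0.09910 cm^-1, so d_i = 10.091 cm.
m_obj = -d_i/d_o = -10.091/1.11 = -9.091.
Eyepiece angular magnification (image at near point): M_eye = 1 + D/f_e = 1 + 25/3 = 9.333.
Overall M = m_obj x M_eye = (-9.091)(9.333) = -84.85.

-85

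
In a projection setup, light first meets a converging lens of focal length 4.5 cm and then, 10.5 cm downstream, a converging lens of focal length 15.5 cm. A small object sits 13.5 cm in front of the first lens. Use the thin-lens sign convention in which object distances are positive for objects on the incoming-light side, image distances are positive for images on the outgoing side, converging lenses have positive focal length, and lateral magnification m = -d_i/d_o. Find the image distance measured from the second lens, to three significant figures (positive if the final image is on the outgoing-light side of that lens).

-4.95 cm

First lens: d_i1 = 1/(1/4.5 - 1/13.5) = 6.750 cm.
That image sits 3.750 cm in front of the second lens, so d_o2 = 3.750 cm.
Second lens: d_i2 = 1/(1/15.5 - 1/(3.750)) = -4.947 cm.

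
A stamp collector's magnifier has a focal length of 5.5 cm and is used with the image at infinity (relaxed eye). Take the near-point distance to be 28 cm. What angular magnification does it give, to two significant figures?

M = D/f = 28/5.5 = 5.091.

5.1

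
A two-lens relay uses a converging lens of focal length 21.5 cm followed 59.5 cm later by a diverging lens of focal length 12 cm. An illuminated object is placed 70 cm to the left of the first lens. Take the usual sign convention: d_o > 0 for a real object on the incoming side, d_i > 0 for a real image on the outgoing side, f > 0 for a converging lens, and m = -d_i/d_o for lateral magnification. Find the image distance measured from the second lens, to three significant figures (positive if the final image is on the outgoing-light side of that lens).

Applying the thin-lens equation to the first lens, 1/21.5 = 1/70 + 1/d_i1, which gives d_i1 = 31.031 cm.
The intermediate image is 31.031 cm to the right of lens 1, so d_o2 = L - d_i1 = 59.5 - 31.031 = 28.469 cm.
Applying the thin-lens equation again with f_2 = -12 cm and d_o2 = 28.469 cm gives d_i2 = -8.442 cm.

-8.44 cm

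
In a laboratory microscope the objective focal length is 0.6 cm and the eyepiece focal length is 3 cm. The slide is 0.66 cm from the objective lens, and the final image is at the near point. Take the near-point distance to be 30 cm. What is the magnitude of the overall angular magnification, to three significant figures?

110

Objective: 1/d_i = 1/f_obj - 1/d_o = 1/0.6 - 1/0.66 = 0.15152 cm^-1, so d_i = 6.600 cm.
m_obj = -d_i/d_o = -6.600/0.66 = -10.000.
Eyepiece angular magnification (image at near point): M_eye = 1 + D/f_e = 1 + 30/3 = 11.000.
Overall M = m_obj x M_eye = (-10.000)(11.000) = -110.00.
|M| = 110.00.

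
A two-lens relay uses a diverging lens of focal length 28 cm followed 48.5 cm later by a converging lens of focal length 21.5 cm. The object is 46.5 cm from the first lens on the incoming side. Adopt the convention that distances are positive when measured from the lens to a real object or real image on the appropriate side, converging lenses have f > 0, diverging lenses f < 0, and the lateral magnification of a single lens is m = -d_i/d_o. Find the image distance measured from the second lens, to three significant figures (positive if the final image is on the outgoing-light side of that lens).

Lens 1: 1/d_i1 = 1/f_1 - 1/d_o1 = 1/(-28) - 1/46.5 = -0.05722 cm^-1, so d_i1 = -17.477 cm.
With d_i1 < 0 the first image is virtual and lies on the object side; the object distance for lens 2 is d_o2 = 48.5 - (-17.477) = 65.977 cm.
Lens 2: 1/d_i2 = 1/f_2 - 1/d_o2 = 1/21.5 - 1/(65.977) = 0.03135 cm^-1, so d_i2 = 31.893 cm.

31.9 cm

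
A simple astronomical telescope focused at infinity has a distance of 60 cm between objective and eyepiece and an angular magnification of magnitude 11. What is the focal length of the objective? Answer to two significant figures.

55 cm

In normal adjustment the tube length equals f_obj + f_eye and |M| = f_obj/f_eye.
So f_obj = 11 f_eye and 11 f_eye + f_eye = 60 cm, giving f_eye = 60/12 = 5.000 cm and f_obj = 55.000 cm.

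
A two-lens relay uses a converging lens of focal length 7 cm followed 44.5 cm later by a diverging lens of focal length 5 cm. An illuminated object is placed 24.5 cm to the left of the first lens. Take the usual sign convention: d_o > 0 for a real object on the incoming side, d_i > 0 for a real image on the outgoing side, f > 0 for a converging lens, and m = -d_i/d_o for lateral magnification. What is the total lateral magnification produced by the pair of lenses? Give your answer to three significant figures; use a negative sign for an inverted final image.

Applying the thin-lens equation to the first lens, 1/7 = 1/24.5 + 1/d_i1, which gives d_i1 = 9.800 cm.
Its lateral magnification is m_1 = -d_i1/d_o1 = -(9.800)/24.5 = -0.4000.
The intermediate image is 9.800 cm to the right of lens 1, so d_o2 = L - d_i1 = 44.5 - 9.800 = 34.700 cm.
Applying the thin-lens equation again with f_2 = -5 cm and d_o2 = 34.700 cm gives d_i2 = -4.370 cm.
m_2 = -(-4.370)/(34.700) = 0.1259.
Total m = m_1 x m_2 = (-0.4000)(0.1259) = -0.0504.

-0.0504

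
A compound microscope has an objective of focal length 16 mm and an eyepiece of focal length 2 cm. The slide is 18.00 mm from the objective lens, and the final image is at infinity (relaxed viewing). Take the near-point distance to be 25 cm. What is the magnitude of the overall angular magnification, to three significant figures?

100

Convert to cm: f_obj = 16 mm = 1.6 cm; d_o = 18.00 mm = 1.80 cm.
Objective: 1/d_i = 1/f_obj - 1/d_o = 1/1.6 - 1/1.80 = 0.06944 cm^-1, so d_i = 14.400 cm.
m_obj = -d_i/d_o = -14.400/1.80 = -8.000.
Eyepiece angular magnification (image at infinity): M_eye = D/f_e = 25/2 = 12.500.
Overall M = m_obj x M_eye = (-8.000)(12.500) = -100.00.
|M| = 100.00.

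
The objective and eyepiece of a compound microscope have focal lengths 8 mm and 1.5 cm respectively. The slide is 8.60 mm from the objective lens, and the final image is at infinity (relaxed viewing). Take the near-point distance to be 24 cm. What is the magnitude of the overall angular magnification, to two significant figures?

210

Convert to cm: f_obj = 8 mm = 0.8 cm; d_o = 8.60 mm = 0.86 cm.
Objective: 1/d_i = 1/f_obj - 1/d_o = 1/0.8 - 1/0.86 = 0.08721 cm^-1, so d_i = 11.467 cm.
m_obj = -d_i/d_o = -11.467/0.86 = -13.333.
Eyepiece angular magnification (image at infinity): M_eye = D/f_e = 24/1.5 = 16.000.
Overall M = m_obj x M_eye = (-13.333)(16.000) = -213.33.
|M| = 213.33.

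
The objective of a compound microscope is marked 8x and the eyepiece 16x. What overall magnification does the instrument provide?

The overall magnification of a compound microscope is the product of the objective and eyepiece magnifications:
M = M_obj x M_eye = 8 x 16 = 128.

128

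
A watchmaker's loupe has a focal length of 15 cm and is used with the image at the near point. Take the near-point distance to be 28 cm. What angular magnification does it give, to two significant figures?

M = 1 + D/f = 1 + 28/15 = 2.867.

2.9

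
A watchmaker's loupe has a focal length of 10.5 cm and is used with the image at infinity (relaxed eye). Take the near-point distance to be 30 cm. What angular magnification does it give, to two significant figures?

2.9

M = D/f = 30/10.5 = 2.857.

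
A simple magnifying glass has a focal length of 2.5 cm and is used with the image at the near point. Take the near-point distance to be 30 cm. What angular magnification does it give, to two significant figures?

13

M = 1 + D/f = 1 + 30/2.5 = 13.000.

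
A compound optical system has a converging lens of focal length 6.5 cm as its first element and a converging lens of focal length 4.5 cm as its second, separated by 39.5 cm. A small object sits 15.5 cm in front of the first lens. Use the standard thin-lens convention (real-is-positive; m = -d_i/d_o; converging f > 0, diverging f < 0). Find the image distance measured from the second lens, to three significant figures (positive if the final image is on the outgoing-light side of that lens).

Applying the thin-lens equation to the first lens, 1/6.5 = 1/15.5 + 1/d_i1, which gives d_i1 = 11.194 cm.
That image sits 28.306 cm in front of the second lens, so d_o2 = 28.306 cm.
Applying the thin-lens equation again with f_2 = 4.5 cm and d_o2 = 28.306 cm gives d_i2 = 5.351 cm.

5.35 cm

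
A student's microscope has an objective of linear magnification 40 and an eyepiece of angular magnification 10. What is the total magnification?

400

The overall magnification of a compound microscope is the product of the objective and eyepiece magnifications:
M = M_obj x M_eye = 40 x 10 = 400.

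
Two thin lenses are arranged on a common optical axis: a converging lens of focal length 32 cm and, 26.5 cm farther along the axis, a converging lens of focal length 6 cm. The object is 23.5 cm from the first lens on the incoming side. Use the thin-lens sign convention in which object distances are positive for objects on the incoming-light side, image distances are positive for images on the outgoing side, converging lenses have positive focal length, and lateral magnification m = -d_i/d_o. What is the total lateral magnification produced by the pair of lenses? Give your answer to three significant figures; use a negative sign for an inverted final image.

-0.207

Lens 1: 1/d_i1 = 1/f_1 - 1/d_o1 = 1/32 - 1/23.5 = -0.01130 cm^-1, so d_i1 = -88.471 cm.
m_1 = -(-88.471)/23.5 = 3.7647.
With d_i1 < 0 the first image is virtual and lies on the object side; the object distance for lens 2 is d_o2 = 26.5 - (-88.471) = 114.971 cm.
Lens 2: 1/d_i2 = 1/f_2 - 1/d_o2 = 1/6 - 1/(114.971) = 0.15797 cm^-1, so d_i2 = 6.330 cm.
m_2 = -(6.330)/(114.971) = -0.0551.
Total m = m_1 x m_2 = (3.7647)(-0.0551) = -0.2073.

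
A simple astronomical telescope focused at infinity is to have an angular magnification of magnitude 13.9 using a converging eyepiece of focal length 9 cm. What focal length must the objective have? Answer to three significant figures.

|M| = f_obj/|f_eye|, so f_obj = |M| x |f_eye| = 13.9 x 9 = 125.100 cm.

125 cm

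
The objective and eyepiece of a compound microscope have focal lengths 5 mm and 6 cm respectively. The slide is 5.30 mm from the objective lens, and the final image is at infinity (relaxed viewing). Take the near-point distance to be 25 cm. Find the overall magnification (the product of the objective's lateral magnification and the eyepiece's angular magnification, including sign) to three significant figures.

Convert to cm: f_obj = 5 mm = 0.5 cm; d_o = 5.30 mm = 0.53 cm.
Objective: 1/d_i = 1/f_obj - 1/d_o = 1/0.5 - 1/0.53 = 0.11321 cm^-1, so d_i = 8.833 cm.
m_obj = -d_i/d_o = -8.833/0.53 = -16.667.
Eyepiece angular magnification (image at infinity): M_eye = D/f_e = 25/6 = 4.167.
Overall M = m_obj x M_eye = (-16.667)(4.167) = -69.44.

-69.4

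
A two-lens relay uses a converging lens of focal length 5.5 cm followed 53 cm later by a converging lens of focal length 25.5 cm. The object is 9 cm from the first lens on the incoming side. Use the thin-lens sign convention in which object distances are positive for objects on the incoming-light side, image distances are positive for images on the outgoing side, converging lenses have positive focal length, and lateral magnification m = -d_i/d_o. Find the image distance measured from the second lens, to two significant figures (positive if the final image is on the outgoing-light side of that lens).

74 cm

Applying the thin-lens equation to the first lens, 1/5.5 = 1/9 + 1/d_i1, which gives d_i1 = 14.143 cm.
The intermediate image is 14.143 cm to the right of lens 1, so d_o2 = L - d_i1 = 53 - 14.143 = 38.857 cm.
Applying the thin-lens equation again with f_2 = 25.5 cm and d_o2 = 38.857 cm gives d_i2 = 74.182 cm.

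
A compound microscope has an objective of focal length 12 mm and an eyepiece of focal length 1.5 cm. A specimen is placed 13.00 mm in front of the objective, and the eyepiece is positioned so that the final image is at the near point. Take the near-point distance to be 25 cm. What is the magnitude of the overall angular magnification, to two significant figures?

210

Convert to cm: f_obj = 12 mm = 1.2 cm; d_o = 13.00 mm = 1.30 cm.
Objective: 1/d_i = 1/f_obj - 1/d_o = 1/1.2 - 1/1.30 = 0.06410 cm^-1, so d_i = 15.600 cm.
m_obj = -d_i/d_o = -15.600/1.30 = -12.000.
Eyepiece angular magnification (image at near point): M_eye = 1 + D/f_e = 1 + 25/1.5 = 17.667.
Overall M = m_obj x M_eye = (-12.000)(17.667) = -212.00.
|M| = 212.00.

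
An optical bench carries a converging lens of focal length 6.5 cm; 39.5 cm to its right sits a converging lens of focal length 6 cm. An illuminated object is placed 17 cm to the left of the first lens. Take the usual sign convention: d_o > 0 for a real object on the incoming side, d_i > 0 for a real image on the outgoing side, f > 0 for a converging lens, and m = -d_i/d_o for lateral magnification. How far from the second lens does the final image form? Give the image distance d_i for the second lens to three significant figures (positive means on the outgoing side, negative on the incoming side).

7.57 cm

First lens: d_i1 = 1/(1/6.5 - 1/17) = 10.524 cm.
The intermediate image is 10.524 cm to the right of lens 1, so d_o2 = L - d_i1 = 39.5 - 10.524 = 28.976 cm.
Second lens: d_i2 = 1/(1/6 - 1/(28.976)) = 7.567 cm.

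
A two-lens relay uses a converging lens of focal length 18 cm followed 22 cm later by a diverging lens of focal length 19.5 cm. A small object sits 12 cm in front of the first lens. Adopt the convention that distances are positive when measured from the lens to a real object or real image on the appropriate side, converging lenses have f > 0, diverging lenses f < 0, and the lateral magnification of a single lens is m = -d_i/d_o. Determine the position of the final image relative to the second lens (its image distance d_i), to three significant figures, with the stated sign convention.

Applying the thin-lens equation to the first lens, 1/18 = 1/12 + 1/d_i1, which gives d_i1 = -36.000 cm.
The intermediate image is virtual, 36.000 cm to the left of lens 1, so d_o2 = L - d_i1 = 22 - (-36.000) = 58.000 cm.
Applying the thin-lens equation again with f_2 = -19.5 cm and d_o2 = 58.000 cm gives d_i2 = -14.594 cm.

-14.6 cm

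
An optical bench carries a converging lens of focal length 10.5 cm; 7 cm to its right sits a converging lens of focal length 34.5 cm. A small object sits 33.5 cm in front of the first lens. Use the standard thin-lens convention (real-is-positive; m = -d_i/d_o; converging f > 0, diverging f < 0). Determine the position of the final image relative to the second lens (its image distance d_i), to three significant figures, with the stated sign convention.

6.69 cm

Applying the thin-lens equation to the first lens, 1/10.5 = 1/33.5 + 1/d_i1, which gives d_i1 = 15.293 cm.
This image would form 15.293 cm past lens 1, i.e. 8.293 cm beyond lens 2, so it is a virtual object for lens 2: d_o2 = 7 - 15.293 = -8.293 cm.
Applying the thin-lens equation again with f_2 = 34.5 cm and d_o2 = -8.293 cm gives d_i2 = 6.686 cm.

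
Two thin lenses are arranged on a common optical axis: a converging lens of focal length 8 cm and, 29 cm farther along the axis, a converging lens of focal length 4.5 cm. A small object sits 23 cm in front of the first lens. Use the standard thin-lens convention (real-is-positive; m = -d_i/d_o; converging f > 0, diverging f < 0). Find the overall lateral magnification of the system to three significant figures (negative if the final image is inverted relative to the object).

0.196

Applying the thin-lens equation to the first lens, 1/8 = 1/23 + 1/d_i1, which gives d_i1 = 12.267 cm.
Its lateral magnification is m_1 = -d_i1/d_o1 = -(12.267)/23 = -0.5333.
The intermediate image is 12.267 cm to the right of lens 1, so d_o2 = L - d_i1 = 29 - 12.267 = 16.733 cm.
Applying the thin-lens equation again with f_2 = 4.5 cm and d_o2 = 16.733 cm gives d_i2 = 6.155 cm.
m_2 = -(6.155)/(16.733) = -0.3678.
The system's lateral magnification is m_1 m_2 = (-0.5333)(-0.3678) = 0.1962.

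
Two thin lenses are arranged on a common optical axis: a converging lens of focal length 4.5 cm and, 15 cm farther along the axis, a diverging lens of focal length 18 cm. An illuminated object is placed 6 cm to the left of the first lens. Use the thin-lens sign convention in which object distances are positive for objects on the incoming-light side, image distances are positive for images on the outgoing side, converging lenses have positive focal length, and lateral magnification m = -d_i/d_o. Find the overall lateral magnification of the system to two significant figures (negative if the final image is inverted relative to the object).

-3.6

Lens 1: 1/d_i1 = 1/f_1 - 1/d_o1 = 1/4.5 - 1/6 = 0.05556 cm^-1, so d_i1 = 18.000 cm.
m_1 = -(18.000)/6 = -3.0000.
Since 18.000 cm > 15 cm, the first image lies past the second lens and serves as a virtual object: d_o2 = L - d_i1 = -3.000 cm.
Lens 2: 1/d_i2 = 1/f_2 - 1/d_o2 = 1/(-18) - 1/(-3.000) = 0.27778 cm^-1, so d_i2 = 3.600 cm.
m_2 = -(3.600)/(-3.000) = 1.2000.
Total m = m_1 x m_2 = (-3.0000)(1.2000) = -3.6000.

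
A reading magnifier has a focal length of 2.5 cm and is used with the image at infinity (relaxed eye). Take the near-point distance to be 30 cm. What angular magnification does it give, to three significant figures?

12.0

M = D/f = 30/2.5 = 12.000.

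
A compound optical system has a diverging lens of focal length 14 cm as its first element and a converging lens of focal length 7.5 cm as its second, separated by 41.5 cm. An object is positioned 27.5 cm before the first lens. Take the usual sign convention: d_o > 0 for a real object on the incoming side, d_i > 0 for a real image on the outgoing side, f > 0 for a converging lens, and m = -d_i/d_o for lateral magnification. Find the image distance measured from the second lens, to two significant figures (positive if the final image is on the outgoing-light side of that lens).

8.8 cm

Applying the thin-lens equation to the first lens, 1/(-14) = 1/27.5 + 1/d_i1, which gives d_i1 = -9.277 cm.
With d_i1 < 0 the first image is virtual and lies on the object side; the object distance for lens 2 is d_o2 = 41.5 - (-9.277) = 50.777 cm.
Applying the thin-lens equation again with f_2 = 7.5 cm and d_o2 = 50.777 cm gives d_i2 = 8.800 cm.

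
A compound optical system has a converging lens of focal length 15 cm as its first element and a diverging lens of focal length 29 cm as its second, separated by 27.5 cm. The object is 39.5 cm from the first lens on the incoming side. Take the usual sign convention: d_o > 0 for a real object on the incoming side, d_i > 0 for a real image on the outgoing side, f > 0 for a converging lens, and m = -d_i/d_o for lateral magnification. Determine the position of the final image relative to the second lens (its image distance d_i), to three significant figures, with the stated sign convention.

First lens: d_i1 = 1/(1/15 - 1/39.5) = 24.184 cm.
The intermediate image is 24.184 cm to the right of lens 1, so d_o2 = L - d_i1 = 27.5 - 24.184 = 3.316 cm.
Second lens: d_i2 = 1/(1/(-29) - 1/(3.316)) = -2.976 cm.

-2.98 cm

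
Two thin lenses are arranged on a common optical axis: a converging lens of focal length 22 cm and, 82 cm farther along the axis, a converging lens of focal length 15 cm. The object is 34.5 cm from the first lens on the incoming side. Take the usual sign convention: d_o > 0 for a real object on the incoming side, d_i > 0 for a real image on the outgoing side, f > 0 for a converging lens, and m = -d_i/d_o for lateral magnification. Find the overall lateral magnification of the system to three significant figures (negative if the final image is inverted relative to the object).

4.20

Lens 1: 1/d_i1 = 1/f_1 - 1/d_o1 = 1/22 - 1/34.5 = 0.01647 cm^-1, so d_i1 = 60.720 cm.
m_1 = -(60.720)/34.5 = -1.7600.
That image sits 21.280 cm in front of the second lens, so d_o2 = 21.280 cm.
Lens 2: 1/d_i2 = 1/f_2 - 1/d_o2 = 1/15 - 1/(21.280) = 0.01967 cm^-1, so d_i2 = 50.828 cm.
m_2 = -(50.828)/(21.280) = -2.3885.
The system's lateral magnification is m_1 m_2 = (-1.7600)(-2.3885) = 4.2038.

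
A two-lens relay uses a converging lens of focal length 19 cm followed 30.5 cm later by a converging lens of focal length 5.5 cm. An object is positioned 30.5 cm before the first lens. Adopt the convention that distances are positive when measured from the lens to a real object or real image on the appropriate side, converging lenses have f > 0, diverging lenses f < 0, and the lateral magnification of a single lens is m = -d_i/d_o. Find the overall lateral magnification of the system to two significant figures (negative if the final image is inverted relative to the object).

-0.36

Lens 1: 1/d_i1 = 1/f_1 - 1/d_o1 = 1/19 - 1/30.5 = 0.01984 cm^-1, so d_i1 = 50.391 cm.
m_1 = -(50.391)/30.5 = -1.6522.
Since 50.391 cm > 30.5 cm, the first image lies past the second lens and serves as a virtual object: d_o2 = L - d_i1 = -19.891 cm.
Lens 2: 1/d_i2 = 1/f_2 - 1/d_o2 = 1/5.5 - 1/(-19.891) = 0.23209 cm^-1, so d_i2 = 4.309 cm.
m_2 = -(4.309)/(-19.891) = 0.2166.
Overall magnification: m = m_1 m_2 = -0.3579.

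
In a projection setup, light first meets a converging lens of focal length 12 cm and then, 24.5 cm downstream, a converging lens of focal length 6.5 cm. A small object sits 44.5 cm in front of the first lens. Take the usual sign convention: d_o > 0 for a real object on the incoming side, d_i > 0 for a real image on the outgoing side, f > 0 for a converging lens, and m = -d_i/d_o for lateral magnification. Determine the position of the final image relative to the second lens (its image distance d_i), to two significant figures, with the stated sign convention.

33 cm

Applying the thin-lens equation to the first lens, 1/12 = 1/44.5 + 1/d_i1, which gives d_i1 = 16.431 cm.
That image sits 8.069 cm in front of the second lens, so d_o2 = 8.069 cm.
Applying the thin-lens equation again with f_2 = 6.5 cm and d_o2 = 8.069 cm gives d_i2 = 33.424 cm.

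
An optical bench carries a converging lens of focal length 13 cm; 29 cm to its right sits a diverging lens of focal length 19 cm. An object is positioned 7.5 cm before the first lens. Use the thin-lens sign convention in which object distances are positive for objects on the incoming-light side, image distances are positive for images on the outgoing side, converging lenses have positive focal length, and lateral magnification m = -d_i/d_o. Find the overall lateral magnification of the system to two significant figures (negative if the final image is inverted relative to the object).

0.68

Lens 1: 1/d_i1 = 1/f_1 - 1/d_o1 = 1/13 - 1/7.5 = -0.05641 cm^-1, so d_i1 = -17.727 cm.
m_1 = -(-17.727)/7.5 = 2.3636.
With d_i1 < 0 the first image is virtual and lies on the object side; the object distance for lens 2 is d_o2 = 29 - (-17.727) = 46.727 cm.
Lens 2: 1/d_i2 = 1/f_2 - 1/d_o2 = 1/(-19) - 1/(46.727) = -0.07403 cm^-1, so d_i2 = -13.508 cm.
m_2 = -(-13.508)/(46.727) = 0.2891.
Overall magnification: m = m_1 m_2 = 0.6833.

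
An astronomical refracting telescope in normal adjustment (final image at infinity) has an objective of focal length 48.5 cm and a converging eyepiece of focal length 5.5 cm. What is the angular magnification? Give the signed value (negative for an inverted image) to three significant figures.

M = -f_obj/f_eye = -48.5/(5.5) = -8.818.

-8.82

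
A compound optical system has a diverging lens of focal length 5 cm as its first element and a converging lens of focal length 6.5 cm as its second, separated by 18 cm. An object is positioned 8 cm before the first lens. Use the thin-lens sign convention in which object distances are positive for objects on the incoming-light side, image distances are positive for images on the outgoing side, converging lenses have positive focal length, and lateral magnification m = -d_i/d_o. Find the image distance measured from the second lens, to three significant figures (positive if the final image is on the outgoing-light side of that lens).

First lens: d_i1 = 1/(1/(-5) - 1/8) = -3.077 cm.
The intermediate image is virtual, 3.077 cm to the left of lens 1, so d_o2 = L - d_i1 = 18 - (-3.077) = 21.077 cm.
Second lens: d_i2 = 1/(1/6.5 - 1/(21.077)) = 9.398 cm.

9.40 cm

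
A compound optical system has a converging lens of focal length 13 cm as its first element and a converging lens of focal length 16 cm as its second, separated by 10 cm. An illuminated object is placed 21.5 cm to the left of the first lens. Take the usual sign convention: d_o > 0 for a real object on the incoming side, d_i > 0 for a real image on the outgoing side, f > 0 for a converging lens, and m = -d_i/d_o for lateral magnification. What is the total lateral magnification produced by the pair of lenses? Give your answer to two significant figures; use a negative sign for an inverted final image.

-0.63

Lens 1: 1/d_i1 = 1/f_1 - 1/d_o1 = 1/13 - 1/21.5 = 0.03041 cm^-1, so d_i1 = 32.882 cm.
m_1 = -(32.882)/21.5 = -1.5294.
Since 32.882 cm > 10 cm, the first image lies past the second lens and serves as a virtual object: d_o2 = L - d_i1 = -22.882 cm.
Lens 2: 1/d_i2 = 1/f_2 - 1/d_o2 = 1/16 - 1/(-22.882) = 0.10620 cm^-1, so d_i2 = 9.416 cm.
m_2 = -(9.416)/(-22.882) = 0.4115.
Overall magnification: m = m_1 m_2 = -0.6293.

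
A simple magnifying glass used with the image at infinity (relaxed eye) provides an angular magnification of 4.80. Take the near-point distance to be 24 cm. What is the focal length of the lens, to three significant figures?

For the image at infinity, M = D/f.
f = D/M = 24/4.8 = 5.000 cm.

5.00 cm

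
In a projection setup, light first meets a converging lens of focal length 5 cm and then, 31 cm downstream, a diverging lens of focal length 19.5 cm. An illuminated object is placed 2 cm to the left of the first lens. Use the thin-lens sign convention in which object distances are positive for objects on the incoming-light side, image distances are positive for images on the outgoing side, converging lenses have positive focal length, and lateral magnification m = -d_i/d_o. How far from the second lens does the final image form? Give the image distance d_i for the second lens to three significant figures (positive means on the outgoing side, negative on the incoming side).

Applying the thin-lens equation to the first lens, 1/5 = 1/2 + 1/d_i1, which gives d_i1 = -3.333 cm.
With d_i1 < 0 the first image is virtual and lies on the object side; the object distance for lens 2 is d_o2 = 31 - (-3.333) = 34.333 cm.
Applying the thin-lens equation again with f_2 = -19.5 cm and d_o2 = 34.333 cm gives d_i2 = -12.437 cm.

-12.4 cm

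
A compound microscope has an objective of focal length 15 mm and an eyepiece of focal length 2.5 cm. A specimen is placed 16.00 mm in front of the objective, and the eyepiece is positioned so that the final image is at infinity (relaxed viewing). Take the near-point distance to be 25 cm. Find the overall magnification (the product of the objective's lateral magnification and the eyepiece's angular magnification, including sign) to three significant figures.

Convert to cm: f_obj = 15 mm = 1.5 cm; d_o = 16.00 mm = 1.60 cm.
Objective: 1/d_i = 1/f_obj - 1/d_o = 1/1.5 - 1/1.60 = 0.04167 cm^-1, so d_i = 24.000 cm.
m_obj = -d_i/d_o = -24.000/1.60 = -15.000.
Eyepiece angular magnification (image at infinity): M_eye = D/f_e = 25/2.5 = 10.000.
Overall M = m_obj x M_eye = (-15.000)(10.000) = -150.00.

-150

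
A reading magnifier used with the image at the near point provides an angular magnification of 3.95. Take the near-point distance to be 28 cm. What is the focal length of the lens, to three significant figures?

9.49 cm

For the image at the near point, M = 1 + D/f.
f = D/(M - 1) = 28/(3.95 - 1) = 9.492 cm.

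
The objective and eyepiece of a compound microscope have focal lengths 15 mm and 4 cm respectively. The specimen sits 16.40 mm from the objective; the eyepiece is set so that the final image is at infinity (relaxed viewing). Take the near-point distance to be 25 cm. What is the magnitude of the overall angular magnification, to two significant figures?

Convert to cm: f_obj = 15 mm = 1.5 cm; d_o = 16.40 mm = 1.64 cm.
Objective: 1/d_i = 1/f_obj - 1/d_o = 1/1.5 - 1/1.64 = 0.05691 cm^-1, so d_i = 17.571 cm.
m_obj = -d_i/d_o = -17.571/1.64 = -10.714.
Eyepiece angular magnification (image at infinity): M_eye = D/f_e = 25/4 = 6.250.
Overall M = m_obj x M_eye = (-10.714)(6.250) = -66.96.
|M| = 66.96.

67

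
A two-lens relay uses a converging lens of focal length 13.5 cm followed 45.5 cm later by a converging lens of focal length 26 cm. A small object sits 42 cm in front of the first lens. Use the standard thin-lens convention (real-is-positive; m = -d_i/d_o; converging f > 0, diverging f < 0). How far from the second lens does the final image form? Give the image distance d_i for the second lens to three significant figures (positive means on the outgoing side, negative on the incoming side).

Lens 1: 1/d_i1 = 1/f_1 - 1/d_o1 = 1/13.5 - 1/42 = 0.05026 cm^-1, so d_i1 = 19.895 cm.
That image sits 25.605 cm in front of the second lens, so d_o2 = 25.605 cm.
Lens 2: 1/d_i2 = 1/f_2 - 1/d_o2 = 1/26 - 1/(25.605) = -0.00059 cm^-1, so d_i2 = -1686.533 cm.

-1690 cm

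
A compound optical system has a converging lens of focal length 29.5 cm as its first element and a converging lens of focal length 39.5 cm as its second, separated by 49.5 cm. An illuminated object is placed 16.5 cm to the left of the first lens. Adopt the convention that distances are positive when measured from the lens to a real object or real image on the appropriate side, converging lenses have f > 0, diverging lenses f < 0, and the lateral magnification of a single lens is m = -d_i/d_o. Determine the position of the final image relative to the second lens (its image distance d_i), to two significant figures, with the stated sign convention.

72 cm

Lens 1: 1/d_i1 = 1/f_1 - 1/d_o1 = 1/29.5 - 1/16.5 = -0.02671 cm^-1, so d_i1 = -37.442 cm.
With d_i1 < 0 the first image is virtual and lies on the object side; the object distance for lens 2 is d_o2 = 49.5 - (-37.442) = 86.942 cm.
Lens 2: 1/d_i2 = 1/f_2 - 1/d_o2 = 1/39.5 - 1/(86.942) = 0.01381 cm^-1, so d_i2 = 72.387 cm.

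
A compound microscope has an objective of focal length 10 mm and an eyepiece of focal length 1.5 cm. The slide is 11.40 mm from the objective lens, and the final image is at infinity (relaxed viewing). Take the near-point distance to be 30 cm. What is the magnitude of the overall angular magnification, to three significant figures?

143

Convert to cm: f_obj = 10 mm = 1 cm; d_o = 11.40 mm = 1.14 cm.
Objective: 1/d_i = 1/f_obj - 1/d_o = 1/1 - 1/1.14 = 0.12281 cm^-1, so d_i = 8.143 cm.
m_obj = -d_i/d_o = -8.143/1.14 = -7.143.
Eyepiece angular magnification (image at infinity): M_eye = D/f_e = 30/1.5 = 20.000.
Overall M = m_obj x M_eye = (-7.143)(20.000) = -142.86.
|M| = 142.86.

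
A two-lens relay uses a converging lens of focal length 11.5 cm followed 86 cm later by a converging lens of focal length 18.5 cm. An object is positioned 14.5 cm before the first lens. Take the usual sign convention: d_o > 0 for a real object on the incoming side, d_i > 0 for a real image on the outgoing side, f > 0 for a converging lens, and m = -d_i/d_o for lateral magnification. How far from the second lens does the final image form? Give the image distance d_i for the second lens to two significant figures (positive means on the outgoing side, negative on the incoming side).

First lens: d_i1 = 1/(1/11.5 - 1/14.5) = 55.583 cm.
Object distance for lens 2: d_o2 = 86 - 55.583 = 30.417 cm.
Second lens: d_i2 = 1/(1/18.5 - 1/(30.417)) = 47.220 cm.

47 cm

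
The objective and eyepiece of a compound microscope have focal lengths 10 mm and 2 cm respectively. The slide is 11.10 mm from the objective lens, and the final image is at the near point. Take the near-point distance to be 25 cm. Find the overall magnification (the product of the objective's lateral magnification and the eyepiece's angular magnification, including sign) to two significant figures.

Convert to cm: f_obj = 10 mm = 1 cm; d_o = 11.10 mm = 1.11 cm.
Objective: 1/d_i = 1/f_obj - 1/d_o = 1/1 - 1/1.11 = 0.09910 cm^-1, so d_i = 10.091 cm.
m_obj = -d_i/d_o = -10.091/1.11 = -9.091.
Eyepiece angular magnification (image at near point): M_eye = 1 + D/f_e = 1 + 25/2 = 13.500.
Overall M = m_obj x M_eye = (-9.091)(13.500) = -122.73.

-120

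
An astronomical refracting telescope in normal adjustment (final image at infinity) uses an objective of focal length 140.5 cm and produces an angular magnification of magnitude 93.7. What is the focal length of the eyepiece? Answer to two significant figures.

1.5 cm

|M| = f_obj/f_eye, so f_eye = f_obj/|M| = 140.5/93.7 = 1.499 cm.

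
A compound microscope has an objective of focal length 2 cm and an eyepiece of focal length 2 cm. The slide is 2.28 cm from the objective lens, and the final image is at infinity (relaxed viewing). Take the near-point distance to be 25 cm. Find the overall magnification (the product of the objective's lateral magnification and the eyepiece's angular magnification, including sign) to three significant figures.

Objective: 1/d_i = 1/f_obj - 1/d_o = 1/2 - 1/2.28 = 0.06140 cm^-1, so d_i = 16.286 cm.
m_obj = -d_i/d_o = -16.286/2.28 = -7.143.
Eyepiece angular magnification (image at infinity): M_eye = D/f_e = 25/2 = 12.500.
Overall M = m_obj x M_eye = (-7.143)(12.500) = -89.29.

-89.3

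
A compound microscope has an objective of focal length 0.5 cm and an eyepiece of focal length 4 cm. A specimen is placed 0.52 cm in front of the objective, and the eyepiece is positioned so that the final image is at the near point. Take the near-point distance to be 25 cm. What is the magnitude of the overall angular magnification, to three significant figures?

181

Objective: 1/d_i = 1/f_obj - 1/d_o = 1/0.5 - 1/0.52 = 0.07692 cm^-1, so d_i = 13.000 cm.
m_obj = -d_i/d_o = -13.000/0.52 = -25.000.
Eyepiece angular magnification (image at near point): M_eye = 1 + D/f_e = 1 + 25/4 = 7.250.
Overall M = m_obj x M_eye = (-25.000)(7.250) = -181.25.
|M| = 181.25.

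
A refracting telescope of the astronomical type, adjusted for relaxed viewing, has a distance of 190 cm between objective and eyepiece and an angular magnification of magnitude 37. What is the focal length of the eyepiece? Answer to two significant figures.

5.0 cm

In normal adjustment the tube length equals f_obj + f_eye and |M| = f_obj/f_eye.
So f_obj = 37 f_eye and 37 f_eye + f_eye = 190 cm, giving f_eye = 190/38 = 5.000 cm and f_obj = 185.000 cm.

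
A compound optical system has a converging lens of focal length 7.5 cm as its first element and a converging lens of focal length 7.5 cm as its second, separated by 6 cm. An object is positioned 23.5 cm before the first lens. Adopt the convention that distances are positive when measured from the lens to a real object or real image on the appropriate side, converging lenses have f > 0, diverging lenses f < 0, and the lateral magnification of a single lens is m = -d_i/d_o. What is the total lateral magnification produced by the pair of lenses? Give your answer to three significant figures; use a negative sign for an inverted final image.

-0.281

First lens: d_i1 = 1/(1/7.5 - 1/23.5) = 11.016 cm.
m_1 = -(11.016)/23.5 = -0.4688.
This image would form 11.016 cm past lens 1, i.e. 5.016 cm beyond lens 2, so it is a virtual object for lens 2: d_o2 = 6 - 11.016 = -5.016 cm.
Second lens: d_i2 = 1/(1/7.5 - 1/(-5.016)) = 3.006 cm.
m_2 = -(3.006)/(-5.016) = 0.5993.
The system's lateral magnification is m_1 m_2 = (-0.4688)(0.5993) = -0.2809.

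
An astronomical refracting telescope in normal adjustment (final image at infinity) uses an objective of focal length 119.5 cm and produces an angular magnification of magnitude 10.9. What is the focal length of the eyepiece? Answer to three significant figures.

|M| = f_obj/f_eye, so f_eye = f_obj/|M| = 119.5/10.9 = 10.963 cm.

11.0 cm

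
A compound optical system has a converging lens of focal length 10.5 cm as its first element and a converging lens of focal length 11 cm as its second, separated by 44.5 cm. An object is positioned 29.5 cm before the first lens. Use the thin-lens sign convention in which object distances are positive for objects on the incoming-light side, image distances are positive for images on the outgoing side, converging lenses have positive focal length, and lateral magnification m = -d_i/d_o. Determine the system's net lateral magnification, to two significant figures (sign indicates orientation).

First lens: d_i1 = 1/(1/10.5 - 1/29.5) = 16.303 cm.
m_1 = -(16.303)/29.5 = -0.5526.
That image sits 28.197 cm in front of the second lens, so d_o2 = 28.197 cm.
Second lens: d_i2 = 1/(1/11 - 1/(28.197)) = 18.036 cm.
m_2 = -(18.036)/(28.197) = -0.6396.
The system's lateral magnification is m_1 m_2 = (-0.5526)(-0.6396) = 0.3535.

0.35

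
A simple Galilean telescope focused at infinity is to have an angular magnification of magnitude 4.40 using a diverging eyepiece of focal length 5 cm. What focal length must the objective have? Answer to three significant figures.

|M| = f_obj/|f_eye|, so f_obj = |M| x |f_eye| = 4.4 x 5 = 22.000 cm.

22.0 cm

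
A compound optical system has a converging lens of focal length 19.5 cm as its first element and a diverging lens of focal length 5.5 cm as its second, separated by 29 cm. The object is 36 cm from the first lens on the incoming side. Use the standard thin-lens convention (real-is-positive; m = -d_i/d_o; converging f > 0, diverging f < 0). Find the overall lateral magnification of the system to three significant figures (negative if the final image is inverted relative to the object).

0.808

Applying the thin-lens equation to the first lens, 1/19.5 = 1/36 + 1/d_i1, which gives d_i1 = 42.545 cm.
Its lateral magnification is m_1 = -d_i1/d_o1 = -(42.545)/36 = -1.1818.
Since 42.545 cm > 29 cm, the first image lies past the second lens and serves as a virtual object: d_o2 = L - d_i1 = -13.545 cm.
Applying the thin-lens equation again with f_2 = -5.5 cm and d_o2 = -13.545 cm gives d_i2 = -9.260 cm.
m_2 = -(-9.260)/(-13.545) = -0.6836.
The system's lateral magnification is m_1 m_2 = (-1.1818)(-0.6836) = 0.8079.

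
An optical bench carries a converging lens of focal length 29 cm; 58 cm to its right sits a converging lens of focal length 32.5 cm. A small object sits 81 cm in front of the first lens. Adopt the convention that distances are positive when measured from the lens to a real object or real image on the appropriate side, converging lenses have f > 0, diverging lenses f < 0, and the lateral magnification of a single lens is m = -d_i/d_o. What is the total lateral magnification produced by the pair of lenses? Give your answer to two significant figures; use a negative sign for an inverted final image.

-0.92

Applying the thin-lens equation to the first lens, 1/29 = 1/81 + 1/d_i1, which gives d_i1 = 45.173 cm.
Its lateral magnification is m_1 = -d_i1/d_o1 = -(45.173)/81 = -0.5577.
That image sits 12.827 cm in front of the second lens, so d_o2 = 12.827 cm.
Applying the thin-lens equation again with f_2 = 32.5 cm and d_o2 = 12.827 cm gives d_i2 = -21.190 cm.
m_2 = -(-21.190)/(12.827) = 1.6520.
Overall magnification: m = m_1 m_2 = -0.9213.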